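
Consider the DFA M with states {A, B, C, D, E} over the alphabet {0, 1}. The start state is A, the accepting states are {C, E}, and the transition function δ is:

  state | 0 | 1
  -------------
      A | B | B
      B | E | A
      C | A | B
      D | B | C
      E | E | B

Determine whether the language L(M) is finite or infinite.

infinite

State A is reachable from the start and can reach an accepting state, and it lies on the cycle A → B → A.
Traversing that cycle any number of times yields accepted strings of unbounded length, so the language is infinite.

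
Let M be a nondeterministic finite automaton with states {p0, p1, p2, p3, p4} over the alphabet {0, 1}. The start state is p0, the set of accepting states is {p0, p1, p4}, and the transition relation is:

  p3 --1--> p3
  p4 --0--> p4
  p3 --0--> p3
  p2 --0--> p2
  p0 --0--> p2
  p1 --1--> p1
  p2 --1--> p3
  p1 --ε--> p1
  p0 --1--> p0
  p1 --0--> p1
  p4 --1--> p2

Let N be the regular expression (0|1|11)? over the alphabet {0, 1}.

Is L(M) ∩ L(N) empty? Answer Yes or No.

No

The empty string ε is accepted by both M and N.
Hence L(M) ∩ L(N) ≠ ∅.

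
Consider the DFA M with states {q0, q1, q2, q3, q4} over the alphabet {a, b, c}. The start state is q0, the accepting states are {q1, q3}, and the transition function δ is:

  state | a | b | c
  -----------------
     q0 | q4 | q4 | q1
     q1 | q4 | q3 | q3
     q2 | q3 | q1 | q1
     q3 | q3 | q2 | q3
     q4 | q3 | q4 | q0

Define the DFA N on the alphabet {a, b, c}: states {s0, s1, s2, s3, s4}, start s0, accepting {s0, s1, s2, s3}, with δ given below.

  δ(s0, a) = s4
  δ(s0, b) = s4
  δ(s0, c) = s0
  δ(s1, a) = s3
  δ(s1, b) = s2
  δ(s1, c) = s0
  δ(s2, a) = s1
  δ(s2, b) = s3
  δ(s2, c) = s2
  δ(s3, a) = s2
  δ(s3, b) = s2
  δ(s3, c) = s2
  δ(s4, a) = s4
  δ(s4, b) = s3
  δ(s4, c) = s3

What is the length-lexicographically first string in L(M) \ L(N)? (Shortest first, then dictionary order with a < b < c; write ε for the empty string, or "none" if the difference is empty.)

aa

The string aa is accepted by M but not by N.
No shorter string lies in the difference, and aa is the lexicographically first length-2 string in L(M) \ L(N).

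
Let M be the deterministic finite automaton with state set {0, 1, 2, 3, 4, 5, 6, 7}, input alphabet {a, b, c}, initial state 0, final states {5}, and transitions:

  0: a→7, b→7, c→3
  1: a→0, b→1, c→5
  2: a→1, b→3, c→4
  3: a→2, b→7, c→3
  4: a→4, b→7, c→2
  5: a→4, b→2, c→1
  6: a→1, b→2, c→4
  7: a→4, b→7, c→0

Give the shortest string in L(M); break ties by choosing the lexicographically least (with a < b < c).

caac

A breadth-first search from 0 reaches an accepting state first via the path 0 → 3 → 2 → 1 → 5 on input caac.
No string of length < 4 is accepted (BFS exhausts all shorter strings without reaching an accepting state), and caac is the lexicographically least accepting string of length 4.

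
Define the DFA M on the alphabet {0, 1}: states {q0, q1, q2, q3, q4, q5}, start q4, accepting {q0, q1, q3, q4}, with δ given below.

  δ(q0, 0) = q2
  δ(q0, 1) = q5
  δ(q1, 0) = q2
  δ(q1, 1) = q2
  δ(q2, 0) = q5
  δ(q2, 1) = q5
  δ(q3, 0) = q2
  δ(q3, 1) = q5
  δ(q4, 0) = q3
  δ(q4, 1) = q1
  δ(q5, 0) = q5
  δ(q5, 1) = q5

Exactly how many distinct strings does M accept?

3

The useful subgraph on states {q1, q3, q4} is acyclic, so L(M) is finite; the longest accepting path visits 2 useful states, giving maximum string length 1.
Counting accepting paths from q4 by length: 1 of length 0, 2 of length 1. Total 3.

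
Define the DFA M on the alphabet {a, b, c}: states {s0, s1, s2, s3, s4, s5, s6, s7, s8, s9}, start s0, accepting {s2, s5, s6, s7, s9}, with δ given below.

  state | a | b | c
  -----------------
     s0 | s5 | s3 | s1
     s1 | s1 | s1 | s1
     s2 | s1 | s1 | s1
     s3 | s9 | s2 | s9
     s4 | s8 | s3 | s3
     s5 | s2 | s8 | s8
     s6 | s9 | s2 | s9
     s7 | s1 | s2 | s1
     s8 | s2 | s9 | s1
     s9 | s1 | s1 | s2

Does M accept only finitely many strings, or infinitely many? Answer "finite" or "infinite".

finite

The useful states (reachable from s0 and able to reach an accepting state) are {s0, s2, s3, s5, s8, s9}.
Restricted to these states the transition graph has no cycle, so every accepting path has bounded length and L is finite.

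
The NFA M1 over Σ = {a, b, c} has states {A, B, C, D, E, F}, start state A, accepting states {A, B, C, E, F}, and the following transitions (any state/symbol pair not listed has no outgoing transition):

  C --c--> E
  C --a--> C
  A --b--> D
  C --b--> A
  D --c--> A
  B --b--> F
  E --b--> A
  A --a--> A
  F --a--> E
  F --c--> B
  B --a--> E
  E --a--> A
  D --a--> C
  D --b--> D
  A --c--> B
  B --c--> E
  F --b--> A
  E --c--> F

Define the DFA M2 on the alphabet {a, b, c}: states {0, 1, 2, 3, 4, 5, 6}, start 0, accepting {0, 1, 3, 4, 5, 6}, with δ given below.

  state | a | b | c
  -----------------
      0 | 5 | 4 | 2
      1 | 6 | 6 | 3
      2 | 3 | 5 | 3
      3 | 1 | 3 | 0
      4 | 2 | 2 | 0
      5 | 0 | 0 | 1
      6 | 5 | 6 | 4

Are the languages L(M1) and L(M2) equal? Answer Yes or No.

The string c is accepted by M1 but rejected by M2.
So L(M1) ≠ L(M2).

No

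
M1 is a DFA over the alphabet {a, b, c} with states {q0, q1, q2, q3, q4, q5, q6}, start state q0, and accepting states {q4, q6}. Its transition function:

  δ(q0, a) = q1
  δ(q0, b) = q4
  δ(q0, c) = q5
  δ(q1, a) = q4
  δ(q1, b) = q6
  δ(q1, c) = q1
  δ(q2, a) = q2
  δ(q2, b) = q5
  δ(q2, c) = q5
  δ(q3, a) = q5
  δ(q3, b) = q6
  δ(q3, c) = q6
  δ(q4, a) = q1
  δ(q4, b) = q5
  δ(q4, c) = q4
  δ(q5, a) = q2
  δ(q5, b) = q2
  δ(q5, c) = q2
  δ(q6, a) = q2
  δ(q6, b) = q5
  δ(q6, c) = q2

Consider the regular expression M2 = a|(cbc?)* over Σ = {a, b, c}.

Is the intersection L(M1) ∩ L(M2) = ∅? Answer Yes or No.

Yes

Converting the expression M2 to a DFA (subset construction, then merging equivalent states) gives the minimal DFA with states {r0, r1, r2, r3, r4, r5}, start state r0, accepting states {r0, r1, r4, r5} and transitions r0: a→r1, b→r2, c→r3; r1: a→r2, b→r2, c→r2; r2: a→r2, b→r2, c→r2; r3: a→r2, b→r4, c→r2; r4: a→r2, b→r2, c→r5; r5: a→r2, b→r4, c→r3.
Exploring the product automaton M1 × M2 from the start pair (q0, r0), following both machines on each input symbol, reaches 13 state pairs: (q0, r0), (q1, r1), (q4, r2), (q5, r3), (q6, r2), (q1, r2), (q5, r2), (q2, r2), (q2, r4), (q5, r5), (q2, r3), (q5, r4), (q2, r5).
M1 accepts in {q4, q6} and M2 accepts in {r0, r1, r4, r5}; no reachable pair has both components accepting, so no string drives both machines to acceptance simultaneously and L(M1) ∩ L(M2) = ∅.
So no string is accepted by both, and the intersection is empty.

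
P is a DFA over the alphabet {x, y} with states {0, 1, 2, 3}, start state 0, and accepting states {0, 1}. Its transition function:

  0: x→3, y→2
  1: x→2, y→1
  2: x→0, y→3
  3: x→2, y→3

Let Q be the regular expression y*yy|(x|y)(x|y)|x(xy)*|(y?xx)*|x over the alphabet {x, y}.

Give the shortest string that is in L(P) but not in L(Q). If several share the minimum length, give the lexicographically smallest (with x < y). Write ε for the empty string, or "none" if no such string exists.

xxx

The string xxx is accepted by P but not by Q.
No shorter string lies in the difference, and xxx is the lexicographically first length-3 string in L(P) \ L(Q).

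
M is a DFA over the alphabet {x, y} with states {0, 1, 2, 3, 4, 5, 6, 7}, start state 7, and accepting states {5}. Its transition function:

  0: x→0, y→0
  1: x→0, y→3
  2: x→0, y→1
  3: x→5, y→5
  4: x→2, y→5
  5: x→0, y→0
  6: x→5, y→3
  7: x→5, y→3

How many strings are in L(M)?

The useful subgraph on states {3, 5, 7} is acyclic, so L(M) is finite; the longest accepting path visits 3 useful states, giving maximum string length 2.
Counting accepting paths from 7 by length: 1 of length 1, 2 of length 2. Total 3.

3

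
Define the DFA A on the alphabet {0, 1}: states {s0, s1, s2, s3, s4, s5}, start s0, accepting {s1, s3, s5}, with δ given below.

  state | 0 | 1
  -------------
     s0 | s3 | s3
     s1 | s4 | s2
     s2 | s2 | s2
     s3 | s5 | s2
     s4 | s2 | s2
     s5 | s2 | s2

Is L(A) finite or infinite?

finite

The useful states (reachable from s0 and able to reach an accepting state) are {s0, s3, s5}.
Restricted to these states the transition graph has no cycle, so every accepting path has bounded length and L is finite.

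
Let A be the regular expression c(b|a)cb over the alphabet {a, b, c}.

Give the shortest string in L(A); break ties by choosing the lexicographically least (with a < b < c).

cacb

By inspection of the expression, no string of length less than 4 matches, and cacb is the lexicographically first match of length 4.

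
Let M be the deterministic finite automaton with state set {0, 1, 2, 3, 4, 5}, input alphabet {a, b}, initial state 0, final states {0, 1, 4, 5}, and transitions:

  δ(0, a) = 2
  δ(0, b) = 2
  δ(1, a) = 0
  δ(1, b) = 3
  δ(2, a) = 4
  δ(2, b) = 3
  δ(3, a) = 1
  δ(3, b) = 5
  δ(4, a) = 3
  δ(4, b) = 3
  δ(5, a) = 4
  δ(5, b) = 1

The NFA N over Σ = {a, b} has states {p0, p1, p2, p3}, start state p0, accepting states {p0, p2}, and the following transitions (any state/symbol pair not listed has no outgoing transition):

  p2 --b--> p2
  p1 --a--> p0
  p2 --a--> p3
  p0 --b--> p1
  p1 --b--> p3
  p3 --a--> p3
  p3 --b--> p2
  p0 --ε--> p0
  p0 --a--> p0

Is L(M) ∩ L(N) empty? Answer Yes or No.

The empty string ε is accepted by both M and N.
Hence L(M) ∩ L(N) ≠ ∅.

No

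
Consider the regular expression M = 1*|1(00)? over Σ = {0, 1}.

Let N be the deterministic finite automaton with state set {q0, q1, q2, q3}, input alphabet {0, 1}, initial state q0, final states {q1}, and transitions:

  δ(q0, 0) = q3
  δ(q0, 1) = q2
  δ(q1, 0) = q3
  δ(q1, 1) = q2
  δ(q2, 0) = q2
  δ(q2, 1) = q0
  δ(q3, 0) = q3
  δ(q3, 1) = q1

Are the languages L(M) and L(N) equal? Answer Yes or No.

No

The empty string ε is accepted by M but rejected by N.
So L(M) ≠ L(N).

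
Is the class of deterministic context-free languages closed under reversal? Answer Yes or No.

L = {c bⁿaⁿ : n≥0} ∪ {d b²ⁿaⁿ : n≥0} is a DCFL: the first symbol tells a deterministic PDA whether to pop one or two b's per a. Its reversal Lᴿ = {aⁿbⁿ c : n≥0} ∪ {aⁿb²ⁿ d : n≥0} is not. DCFLs are closed under right quotient by regular languages, and Lᴿ/{c, d} = {aⁿbⁿ : n≥0} ∪ {aⁿb²ⁿ : n≥0} — the standard context-free language accepted by no deterministic PDA (intuitively the machine would have to commit to a b-to-a ratio before the distinguishing marker arrives; formally, a DPDA for it would have a single run on aⁿb²ⁿ, accepting after the prefix aⁿbⁿ and accepting again after n more b's; an ordinary PDA that simulates it on a's and b's and, at any moment when it is accepting, may switch to reading only a fresh letter e while feeding each e to the simulation as a b, would accept aⁱbʲeᵏ (k≥1) exactly when both aⁱbʲ and aⁱbʲ⁺ᵏ are in the language, i.e. its language intersected with the regular set a*b*e⁺ would be exactly {aⁿbⁿeⁿ : n≥1} — impossible, since context-free languages are closed under intersection with regular sets and {aⁿbⁿeⁿ} is not context-free). So Lᴿ cannot be a DCFL.

No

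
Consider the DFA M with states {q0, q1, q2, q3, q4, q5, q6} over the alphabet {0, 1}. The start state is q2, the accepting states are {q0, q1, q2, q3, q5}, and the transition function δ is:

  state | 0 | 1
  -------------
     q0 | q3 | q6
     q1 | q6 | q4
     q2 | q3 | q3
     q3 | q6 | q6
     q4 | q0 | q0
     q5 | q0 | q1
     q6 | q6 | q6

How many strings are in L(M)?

3

The useful subgraph on states {q2, q3} is acyclic, so L(M) is finite; the longest accepting path visits 2 useful states, giving maximum string length 1.
Counting accepting paths from q2 by length: 1 of length 0, 2 of length 1. Total 3.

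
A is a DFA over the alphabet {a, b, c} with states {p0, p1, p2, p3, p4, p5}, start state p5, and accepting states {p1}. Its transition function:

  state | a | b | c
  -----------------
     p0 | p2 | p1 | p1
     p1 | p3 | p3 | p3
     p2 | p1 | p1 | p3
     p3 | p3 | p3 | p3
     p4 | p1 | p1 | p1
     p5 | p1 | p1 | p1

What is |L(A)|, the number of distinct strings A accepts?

The useful subgraph on states {p1, p5} is acyclic, so L(A) is finite; the longest accepting path visits 2 useful states, giving maximum string length 1.
Counting accepting paths from p5 by length: 3 of length 1. Total 3.

3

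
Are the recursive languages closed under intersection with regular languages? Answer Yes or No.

A regular language is decidable (simulate its DFA), so run that check and the decider for L and accept iff both accept; everything halts.
So the recursive languages are closed under intersection with a regular language.

Yes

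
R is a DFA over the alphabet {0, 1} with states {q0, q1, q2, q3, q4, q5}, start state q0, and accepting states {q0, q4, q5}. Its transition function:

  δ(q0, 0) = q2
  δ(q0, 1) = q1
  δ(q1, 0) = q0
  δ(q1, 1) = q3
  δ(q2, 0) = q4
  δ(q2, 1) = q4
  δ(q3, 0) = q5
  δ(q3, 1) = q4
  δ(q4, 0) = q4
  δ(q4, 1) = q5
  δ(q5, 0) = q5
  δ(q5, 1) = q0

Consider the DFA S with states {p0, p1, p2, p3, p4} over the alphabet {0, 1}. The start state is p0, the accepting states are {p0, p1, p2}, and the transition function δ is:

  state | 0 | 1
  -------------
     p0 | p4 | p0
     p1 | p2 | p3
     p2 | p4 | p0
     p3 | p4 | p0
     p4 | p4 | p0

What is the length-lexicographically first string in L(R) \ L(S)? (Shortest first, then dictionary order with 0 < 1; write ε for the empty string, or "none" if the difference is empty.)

00

The string 00 is accepted by R but not by S.
No shorter string lies in the difference, and 00 is the lexicographically first length-2 string in L(R) \ L(S).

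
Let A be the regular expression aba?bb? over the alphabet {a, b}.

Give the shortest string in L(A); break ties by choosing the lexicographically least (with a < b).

By inspection of the expression, no string of length less than 3 matches, and abb is the lexicographically first match of length 3.

abb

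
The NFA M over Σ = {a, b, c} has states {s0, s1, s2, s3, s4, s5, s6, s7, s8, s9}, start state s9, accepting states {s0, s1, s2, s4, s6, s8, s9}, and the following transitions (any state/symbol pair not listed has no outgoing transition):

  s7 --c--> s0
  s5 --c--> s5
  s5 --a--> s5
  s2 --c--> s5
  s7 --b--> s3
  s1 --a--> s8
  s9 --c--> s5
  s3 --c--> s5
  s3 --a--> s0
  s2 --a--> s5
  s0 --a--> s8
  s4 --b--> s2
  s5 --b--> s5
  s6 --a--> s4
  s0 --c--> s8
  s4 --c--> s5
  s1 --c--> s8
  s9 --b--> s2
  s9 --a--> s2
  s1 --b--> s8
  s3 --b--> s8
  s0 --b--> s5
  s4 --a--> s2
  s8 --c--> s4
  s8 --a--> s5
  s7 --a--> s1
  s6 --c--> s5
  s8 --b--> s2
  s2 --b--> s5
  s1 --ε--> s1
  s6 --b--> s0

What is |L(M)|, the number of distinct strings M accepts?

The useful subgraph on states {s2, s9} is acyclic, so L(M) is finite; the longest accepting path visits 2 useful states, giving maximum string length 1.
Counting accepting paths from s9 by length: 1 of length 0, 2 of length 1. Total 3.

3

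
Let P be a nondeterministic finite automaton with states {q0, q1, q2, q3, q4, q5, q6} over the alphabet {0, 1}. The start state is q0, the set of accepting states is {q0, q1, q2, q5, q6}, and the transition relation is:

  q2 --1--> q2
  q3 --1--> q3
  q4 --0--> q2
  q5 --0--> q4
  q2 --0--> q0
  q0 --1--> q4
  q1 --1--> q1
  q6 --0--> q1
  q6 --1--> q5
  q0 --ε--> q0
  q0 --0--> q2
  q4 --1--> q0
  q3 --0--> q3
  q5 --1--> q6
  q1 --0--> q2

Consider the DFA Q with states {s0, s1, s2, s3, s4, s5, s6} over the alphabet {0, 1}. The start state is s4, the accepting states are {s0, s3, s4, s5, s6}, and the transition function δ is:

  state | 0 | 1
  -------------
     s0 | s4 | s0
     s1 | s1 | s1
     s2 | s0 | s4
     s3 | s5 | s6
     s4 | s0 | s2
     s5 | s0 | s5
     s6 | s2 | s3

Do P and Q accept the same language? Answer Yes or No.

Yes

Exploring the product automaton P × Q from the start pair (q0, s4), following both machines on each input symbol, reaches 3 state pairs: (q0, s4), (q2, s0), (q4, s2).
P accepts in {q0, q1, q2, q5, q6} and Q accepts in {s0, s3, s4, s5, s6}. In every reachable pair the two components are either both accepting — (q0, s4), (q2, s0) — or both non-accepting, so no string is accepted by exactly one of the machines: L(P) \ L(Q) and L(Q) \ L(P) are both empty.
Hence every string is accepted by P iff it is accepted by Q, and the two languages coincide.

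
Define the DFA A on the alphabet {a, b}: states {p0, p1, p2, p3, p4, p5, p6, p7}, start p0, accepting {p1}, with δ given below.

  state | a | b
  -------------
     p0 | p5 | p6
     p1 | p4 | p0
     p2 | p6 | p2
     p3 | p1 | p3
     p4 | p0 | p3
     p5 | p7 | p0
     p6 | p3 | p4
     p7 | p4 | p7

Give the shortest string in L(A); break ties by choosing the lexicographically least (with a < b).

A breadth-first search from p0 reaches an accepting state first via the path p0 → p6 → p3 → p1 on input baa.
No string of length < 3 is accepted (BFS exhausts all shorter strings without reaching an accepting state), and baa is the lexicographically least accepting string of length 3.

baa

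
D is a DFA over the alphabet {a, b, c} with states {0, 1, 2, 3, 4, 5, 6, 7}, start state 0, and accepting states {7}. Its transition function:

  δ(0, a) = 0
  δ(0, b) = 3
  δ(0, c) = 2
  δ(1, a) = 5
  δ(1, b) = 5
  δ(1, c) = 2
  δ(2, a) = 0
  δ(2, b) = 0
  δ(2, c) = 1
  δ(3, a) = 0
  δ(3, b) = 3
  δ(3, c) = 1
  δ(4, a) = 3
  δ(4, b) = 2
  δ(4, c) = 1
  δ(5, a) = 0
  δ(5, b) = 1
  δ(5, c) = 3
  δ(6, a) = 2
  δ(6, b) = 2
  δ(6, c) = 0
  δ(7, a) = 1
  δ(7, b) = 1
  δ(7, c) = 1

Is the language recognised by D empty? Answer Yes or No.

Yes

The states reachable from the start state are {0, 1, 2, 3, 5}.
None of the accepting states {7} is reachable, so no string is accepted and L(D) = ∅.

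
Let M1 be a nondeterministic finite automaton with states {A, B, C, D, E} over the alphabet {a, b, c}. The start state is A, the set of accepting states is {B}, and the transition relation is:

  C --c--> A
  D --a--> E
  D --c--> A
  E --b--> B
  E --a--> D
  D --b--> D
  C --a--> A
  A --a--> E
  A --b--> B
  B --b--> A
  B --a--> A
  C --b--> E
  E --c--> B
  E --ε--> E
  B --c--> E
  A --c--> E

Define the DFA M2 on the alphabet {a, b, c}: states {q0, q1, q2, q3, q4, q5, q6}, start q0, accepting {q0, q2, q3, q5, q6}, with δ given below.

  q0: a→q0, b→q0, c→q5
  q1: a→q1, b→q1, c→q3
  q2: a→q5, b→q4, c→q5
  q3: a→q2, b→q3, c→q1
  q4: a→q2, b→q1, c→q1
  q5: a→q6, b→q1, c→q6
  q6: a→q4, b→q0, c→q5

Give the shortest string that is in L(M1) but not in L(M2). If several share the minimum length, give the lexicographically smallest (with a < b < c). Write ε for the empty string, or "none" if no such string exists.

The string cb is accepted by M1 but not by M2.
No shorter string lies in the difference, and cb is the lexicographically first length-2 string in L(M1) \ L(M2).

cb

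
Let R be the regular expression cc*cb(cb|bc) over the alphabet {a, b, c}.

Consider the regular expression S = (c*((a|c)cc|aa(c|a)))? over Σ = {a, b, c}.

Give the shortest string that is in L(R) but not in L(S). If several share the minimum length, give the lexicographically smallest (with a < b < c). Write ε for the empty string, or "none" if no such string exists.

The string ccbbc is accepted by R but not by S.
No shorter string lies in the difference, and ccbbc is the lexicographically first length-5 string in L(R) \ L(S).

ccbbc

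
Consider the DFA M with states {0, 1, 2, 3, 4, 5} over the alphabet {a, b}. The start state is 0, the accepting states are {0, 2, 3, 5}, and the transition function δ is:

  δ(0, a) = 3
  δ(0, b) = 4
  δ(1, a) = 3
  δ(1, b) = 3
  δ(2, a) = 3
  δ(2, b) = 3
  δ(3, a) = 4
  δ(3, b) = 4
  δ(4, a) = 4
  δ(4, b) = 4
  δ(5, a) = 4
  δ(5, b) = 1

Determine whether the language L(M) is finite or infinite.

finite

The useful states (reachable from 0 and able to reach an accepting state) are {0, 3}.
Restricted to these states the transition graph has no cycle, so every accepting path has bounded length and L is finite.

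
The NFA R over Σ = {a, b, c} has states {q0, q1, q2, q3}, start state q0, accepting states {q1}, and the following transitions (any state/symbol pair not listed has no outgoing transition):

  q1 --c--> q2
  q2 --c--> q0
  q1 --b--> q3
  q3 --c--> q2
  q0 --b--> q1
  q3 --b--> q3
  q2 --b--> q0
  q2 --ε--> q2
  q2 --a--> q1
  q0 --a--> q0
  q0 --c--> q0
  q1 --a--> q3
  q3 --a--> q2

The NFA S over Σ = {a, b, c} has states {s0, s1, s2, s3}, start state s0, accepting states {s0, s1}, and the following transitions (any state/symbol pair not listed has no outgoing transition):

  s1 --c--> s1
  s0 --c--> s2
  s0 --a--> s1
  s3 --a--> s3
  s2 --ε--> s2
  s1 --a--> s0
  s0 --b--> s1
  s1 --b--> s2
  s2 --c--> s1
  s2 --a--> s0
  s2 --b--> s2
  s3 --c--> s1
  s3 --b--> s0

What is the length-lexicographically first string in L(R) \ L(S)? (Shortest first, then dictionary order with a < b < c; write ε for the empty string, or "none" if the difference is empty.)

The string ab is accepted by R but not by S.
No shorter string lies in the difference, and ab is the lexicographically first length-2 string in L(R) \ L(S).

ab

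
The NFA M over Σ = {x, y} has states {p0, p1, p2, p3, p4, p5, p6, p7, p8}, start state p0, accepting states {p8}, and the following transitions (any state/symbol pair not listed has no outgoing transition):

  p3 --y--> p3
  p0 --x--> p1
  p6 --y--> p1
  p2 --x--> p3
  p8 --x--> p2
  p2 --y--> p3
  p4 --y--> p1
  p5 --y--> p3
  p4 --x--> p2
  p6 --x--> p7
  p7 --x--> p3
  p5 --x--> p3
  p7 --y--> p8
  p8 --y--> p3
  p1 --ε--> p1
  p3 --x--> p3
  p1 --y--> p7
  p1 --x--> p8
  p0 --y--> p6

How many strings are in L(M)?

The useful subgraph on states {p0, p1, p6, p7, p8} is acyclic, so L(M) is finite; the longest accepting path visits 5 useful states, giving maximum string length 4.
Counting accepting paths from p0 by length: 1 of length 2, 3 of length 3, 1 of length 4. Total 5.

5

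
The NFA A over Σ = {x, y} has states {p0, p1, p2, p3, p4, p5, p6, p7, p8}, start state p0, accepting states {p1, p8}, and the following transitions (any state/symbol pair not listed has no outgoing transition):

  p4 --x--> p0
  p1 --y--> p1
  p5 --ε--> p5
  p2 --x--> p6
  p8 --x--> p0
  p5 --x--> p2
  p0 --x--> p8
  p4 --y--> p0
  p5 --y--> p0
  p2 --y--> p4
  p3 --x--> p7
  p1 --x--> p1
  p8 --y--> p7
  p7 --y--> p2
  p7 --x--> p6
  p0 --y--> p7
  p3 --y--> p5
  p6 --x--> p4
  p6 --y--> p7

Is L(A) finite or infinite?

State p0 is reachable from the start and can reach an accepting state, and it lies on the cycle p0 → p8 → p0.
Traversing that cycle any number of times yields accepted strings of unbounded length, so the language is infinite.

infinite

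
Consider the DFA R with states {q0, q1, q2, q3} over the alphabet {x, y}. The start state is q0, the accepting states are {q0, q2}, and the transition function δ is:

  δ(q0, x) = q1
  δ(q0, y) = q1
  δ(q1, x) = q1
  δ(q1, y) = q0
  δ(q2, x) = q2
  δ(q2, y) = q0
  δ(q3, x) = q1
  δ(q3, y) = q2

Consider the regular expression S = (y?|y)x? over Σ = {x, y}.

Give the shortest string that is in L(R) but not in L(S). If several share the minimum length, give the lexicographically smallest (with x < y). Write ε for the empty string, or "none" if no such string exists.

The string xy is accepted by R but not by S.
No shorter string lies in the difference, and xy is the lexicographically first length-2 string in L(R) \ L(S).

xy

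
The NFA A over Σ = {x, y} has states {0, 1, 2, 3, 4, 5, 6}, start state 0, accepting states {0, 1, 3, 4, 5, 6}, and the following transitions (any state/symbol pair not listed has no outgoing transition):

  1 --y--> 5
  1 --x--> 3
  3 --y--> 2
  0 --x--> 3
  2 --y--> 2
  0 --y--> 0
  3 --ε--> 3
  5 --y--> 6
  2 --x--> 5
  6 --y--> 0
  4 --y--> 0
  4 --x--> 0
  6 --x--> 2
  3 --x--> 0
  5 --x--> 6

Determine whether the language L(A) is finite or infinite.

infinite

State 0 is reachable from the start and can reach an accepting state, and it lies on the cycle 0 → 0.
Traversing that cycle any number of times yields accepted strings of unbounded length, so the language is infinite.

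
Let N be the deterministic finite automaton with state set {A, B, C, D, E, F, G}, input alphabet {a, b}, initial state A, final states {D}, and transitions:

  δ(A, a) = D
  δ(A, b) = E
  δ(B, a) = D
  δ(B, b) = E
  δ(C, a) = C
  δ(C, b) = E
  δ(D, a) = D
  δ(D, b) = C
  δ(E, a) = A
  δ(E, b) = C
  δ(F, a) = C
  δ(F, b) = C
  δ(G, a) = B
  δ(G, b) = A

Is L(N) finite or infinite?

State C is reachable from the start and can reach an accepting state, and it lies on the cycle C → C.
Traversing that cycle any number of times yields accepted strings of unbounded length, so the language is infinite.

infinite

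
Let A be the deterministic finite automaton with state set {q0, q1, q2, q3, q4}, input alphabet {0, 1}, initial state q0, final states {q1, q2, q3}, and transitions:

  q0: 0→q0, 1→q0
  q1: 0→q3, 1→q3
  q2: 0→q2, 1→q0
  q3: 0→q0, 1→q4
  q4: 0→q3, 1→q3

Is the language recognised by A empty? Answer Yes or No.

Yes

The states reachable from the start state are {q0}.
None of the accepting states {q1, q2, q3} is reachable, so no string is accepted and L(A) = ∅.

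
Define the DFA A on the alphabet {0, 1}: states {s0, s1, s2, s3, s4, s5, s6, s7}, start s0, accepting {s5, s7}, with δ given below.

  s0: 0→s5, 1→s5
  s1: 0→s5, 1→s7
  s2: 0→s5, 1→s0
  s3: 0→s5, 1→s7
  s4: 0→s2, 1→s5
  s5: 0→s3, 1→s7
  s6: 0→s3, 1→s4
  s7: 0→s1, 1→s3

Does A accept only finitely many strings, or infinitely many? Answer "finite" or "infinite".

State s5 is reachable from the start and can reach an accepting state, and it lies on the cycle s5 → s3 → s5.
Traversing that cycle any number of times yields accepted strings of unbounded length, so the language is infinite.

infinite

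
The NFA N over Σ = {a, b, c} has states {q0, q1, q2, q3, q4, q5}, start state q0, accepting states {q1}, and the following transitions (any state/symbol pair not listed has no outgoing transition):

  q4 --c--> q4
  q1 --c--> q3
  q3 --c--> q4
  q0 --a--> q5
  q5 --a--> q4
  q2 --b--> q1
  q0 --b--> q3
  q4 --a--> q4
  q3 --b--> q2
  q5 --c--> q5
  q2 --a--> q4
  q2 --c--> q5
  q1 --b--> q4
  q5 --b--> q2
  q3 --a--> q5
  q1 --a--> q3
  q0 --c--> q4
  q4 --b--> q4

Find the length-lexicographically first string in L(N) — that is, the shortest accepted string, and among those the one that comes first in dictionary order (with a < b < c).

A breadth-first search from q0 reaches an accepting state first via the path q0 → q5 → q2 → q1 on input abb.
No string of length < 3 is accepted (BFS exhausts all shorter strings without reaching an accepting state), and abb is the lexicographically least accepting string of length 3.

abb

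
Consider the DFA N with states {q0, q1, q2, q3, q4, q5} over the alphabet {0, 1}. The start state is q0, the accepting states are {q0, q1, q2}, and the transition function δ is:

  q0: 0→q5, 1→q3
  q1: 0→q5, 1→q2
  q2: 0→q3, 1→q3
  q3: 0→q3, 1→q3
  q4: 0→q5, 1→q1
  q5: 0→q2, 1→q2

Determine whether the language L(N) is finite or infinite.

finite

The useful states (reachable from q0 and able to reach an accepting state) are {q0, q2, q5}.
Restricted to these states the transition graph has no cycle, so every accepting path has bounded length and L is finite.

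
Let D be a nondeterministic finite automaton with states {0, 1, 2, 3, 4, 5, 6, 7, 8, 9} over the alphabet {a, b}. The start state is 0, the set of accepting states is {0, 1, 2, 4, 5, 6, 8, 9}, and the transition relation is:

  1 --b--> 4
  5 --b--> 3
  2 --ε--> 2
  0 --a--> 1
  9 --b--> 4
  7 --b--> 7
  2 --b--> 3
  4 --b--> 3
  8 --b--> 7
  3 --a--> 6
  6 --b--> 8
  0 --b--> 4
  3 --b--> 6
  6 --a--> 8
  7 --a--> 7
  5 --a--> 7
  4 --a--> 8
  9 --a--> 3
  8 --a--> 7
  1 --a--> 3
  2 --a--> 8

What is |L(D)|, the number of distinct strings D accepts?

The useful subgraph on states {0, 1, 3, 4, 6, 8} is acyclic, so L(D) is finite; the longest accepting path visits 6 useful states, giving maximum string length 5.
Counting accepting paths from 0 by length: 1 of length 0, 2 of length 1, 2 of length 2, 5 of length 3, 10 of length 4, 4 of length 5. Total 24.

24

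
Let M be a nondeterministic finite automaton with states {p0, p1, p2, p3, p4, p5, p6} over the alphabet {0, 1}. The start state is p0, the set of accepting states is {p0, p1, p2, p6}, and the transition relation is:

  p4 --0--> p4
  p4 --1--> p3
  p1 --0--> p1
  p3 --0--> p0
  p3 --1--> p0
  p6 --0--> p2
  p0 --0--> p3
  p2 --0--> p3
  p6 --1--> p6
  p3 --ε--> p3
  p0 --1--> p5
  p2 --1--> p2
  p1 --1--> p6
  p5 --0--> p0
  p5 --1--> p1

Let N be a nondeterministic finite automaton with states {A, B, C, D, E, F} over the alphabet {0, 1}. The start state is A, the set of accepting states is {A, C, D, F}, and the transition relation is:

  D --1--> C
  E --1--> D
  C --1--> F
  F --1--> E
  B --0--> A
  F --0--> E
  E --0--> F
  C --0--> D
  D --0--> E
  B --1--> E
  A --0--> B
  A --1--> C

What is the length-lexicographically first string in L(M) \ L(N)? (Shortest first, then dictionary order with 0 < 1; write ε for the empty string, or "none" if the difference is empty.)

The string 01 is accepted by M but not by N.
No shorter string lies in the difference, and 01 is the lexicographically first length-2 string in L(M) \ L(N).

01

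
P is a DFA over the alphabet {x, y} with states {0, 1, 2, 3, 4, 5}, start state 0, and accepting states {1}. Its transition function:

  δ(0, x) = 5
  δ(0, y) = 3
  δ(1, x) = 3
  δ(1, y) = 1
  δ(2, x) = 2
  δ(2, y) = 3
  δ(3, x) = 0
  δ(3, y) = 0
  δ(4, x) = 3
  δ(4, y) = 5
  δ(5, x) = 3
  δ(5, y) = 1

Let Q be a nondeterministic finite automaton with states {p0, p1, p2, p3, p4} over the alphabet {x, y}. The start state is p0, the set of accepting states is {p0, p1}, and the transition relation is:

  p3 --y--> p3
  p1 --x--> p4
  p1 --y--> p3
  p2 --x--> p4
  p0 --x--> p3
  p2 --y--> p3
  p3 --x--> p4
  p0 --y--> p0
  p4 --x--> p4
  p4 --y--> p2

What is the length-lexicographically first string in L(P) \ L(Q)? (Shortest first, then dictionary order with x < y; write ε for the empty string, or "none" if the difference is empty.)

The string xy is accepted by P but not by Q.
No shorter string lies in the difference, and xy is the lexicographically first length-2 string in L(P) \ L(Q).

xy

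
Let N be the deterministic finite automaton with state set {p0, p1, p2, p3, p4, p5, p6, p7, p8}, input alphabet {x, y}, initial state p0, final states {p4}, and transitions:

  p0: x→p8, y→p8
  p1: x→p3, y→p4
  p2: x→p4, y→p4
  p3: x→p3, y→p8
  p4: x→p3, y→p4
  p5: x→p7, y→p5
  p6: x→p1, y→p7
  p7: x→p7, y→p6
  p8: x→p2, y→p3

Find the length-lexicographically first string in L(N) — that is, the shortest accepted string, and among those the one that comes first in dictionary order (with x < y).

xxx

A breadth-first search from p0 reaches an accepting state first via the path p0 → p8 → p2 → p4 on input xxx.
No string of length < 3 is accepted (BFS exhausts all shorter strings without reaching an accepting state), and xxx is the lexicographically least accepting string of length 3.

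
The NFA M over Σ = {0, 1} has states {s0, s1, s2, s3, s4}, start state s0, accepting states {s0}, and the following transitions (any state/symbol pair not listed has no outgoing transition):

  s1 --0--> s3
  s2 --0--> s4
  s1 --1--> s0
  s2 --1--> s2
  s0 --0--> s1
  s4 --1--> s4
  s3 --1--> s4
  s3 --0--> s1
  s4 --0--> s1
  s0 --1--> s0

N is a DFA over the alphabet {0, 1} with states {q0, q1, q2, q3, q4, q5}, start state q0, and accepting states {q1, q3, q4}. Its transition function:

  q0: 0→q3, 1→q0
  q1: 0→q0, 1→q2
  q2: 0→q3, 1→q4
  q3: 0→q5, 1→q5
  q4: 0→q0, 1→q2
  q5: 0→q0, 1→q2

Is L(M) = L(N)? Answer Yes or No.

No

The empty string ε is accepted by M but rejected by N.
So L(M) ≠ L(N).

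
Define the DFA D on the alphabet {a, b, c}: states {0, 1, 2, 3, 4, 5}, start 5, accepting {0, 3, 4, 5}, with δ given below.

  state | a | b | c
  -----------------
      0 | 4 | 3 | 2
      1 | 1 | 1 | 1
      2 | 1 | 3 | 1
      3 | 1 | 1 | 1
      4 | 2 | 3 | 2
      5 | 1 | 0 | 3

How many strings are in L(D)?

The useful subgraph on states {0, 2, 3, 4, 5} is acyclic, so L(D) is finite; the longest accepting path visits 5 useful states, giving maximum string length 4.
Counting accepting paths from 5 by length: 1 of length 0, 2 of length 1, 2 of length 2, 2 of length 3, 2 of length 4. Total 9.

9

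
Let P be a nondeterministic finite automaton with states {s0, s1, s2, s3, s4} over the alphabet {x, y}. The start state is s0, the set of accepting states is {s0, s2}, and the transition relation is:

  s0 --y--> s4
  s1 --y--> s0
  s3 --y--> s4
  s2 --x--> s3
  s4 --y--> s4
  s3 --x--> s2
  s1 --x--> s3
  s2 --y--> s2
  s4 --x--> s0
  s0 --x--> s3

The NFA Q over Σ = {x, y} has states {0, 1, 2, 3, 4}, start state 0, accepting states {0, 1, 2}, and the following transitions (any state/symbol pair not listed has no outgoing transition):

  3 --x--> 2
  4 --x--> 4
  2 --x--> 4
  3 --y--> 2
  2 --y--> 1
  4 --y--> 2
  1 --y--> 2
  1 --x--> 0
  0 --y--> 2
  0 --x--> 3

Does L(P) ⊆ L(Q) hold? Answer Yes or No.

The string yx is in L(P) but not in L(Q).
So L(P) ⊄ L(Q).

No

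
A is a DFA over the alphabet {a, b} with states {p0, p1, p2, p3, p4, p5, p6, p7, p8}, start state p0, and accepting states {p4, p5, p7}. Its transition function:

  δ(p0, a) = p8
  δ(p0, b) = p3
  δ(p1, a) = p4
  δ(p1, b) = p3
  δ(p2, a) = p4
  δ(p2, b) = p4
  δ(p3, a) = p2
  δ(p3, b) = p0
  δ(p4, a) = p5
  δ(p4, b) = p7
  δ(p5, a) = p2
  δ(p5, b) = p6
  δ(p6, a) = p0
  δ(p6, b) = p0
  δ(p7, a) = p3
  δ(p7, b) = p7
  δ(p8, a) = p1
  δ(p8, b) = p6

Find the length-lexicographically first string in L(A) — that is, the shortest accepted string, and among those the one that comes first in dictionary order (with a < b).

aaa

A breadth-first search from p0 reaches an accepting state first via the path p0 → p8 → p1 → p4 on input aaa.
No string of length < 3 is accepted (BFS exhausts all shorter strings without reaching an accepting state), and aaa is the lexicographically least accepting string of length 3.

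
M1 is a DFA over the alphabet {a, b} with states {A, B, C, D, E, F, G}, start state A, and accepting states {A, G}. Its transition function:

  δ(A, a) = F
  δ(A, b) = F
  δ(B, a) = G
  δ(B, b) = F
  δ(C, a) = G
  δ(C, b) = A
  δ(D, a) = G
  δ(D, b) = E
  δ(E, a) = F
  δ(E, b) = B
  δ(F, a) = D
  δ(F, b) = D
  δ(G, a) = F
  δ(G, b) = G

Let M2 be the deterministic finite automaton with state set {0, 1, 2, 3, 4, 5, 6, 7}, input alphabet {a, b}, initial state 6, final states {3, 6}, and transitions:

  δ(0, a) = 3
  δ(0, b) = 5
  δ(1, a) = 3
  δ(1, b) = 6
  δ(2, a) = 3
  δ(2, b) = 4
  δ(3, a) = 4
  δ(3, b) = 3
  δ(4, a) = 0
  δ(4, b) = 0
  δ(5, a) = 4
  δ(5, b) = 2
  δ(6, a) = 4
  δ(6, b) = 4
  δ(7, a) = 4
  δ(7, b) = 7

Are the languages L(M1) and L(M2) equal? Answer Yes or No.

Exploring the product automaton M1 × M2 from the start pair (A, 6), following both machines on each input symbol, reaches 6 state pairs: (A, 6), (F, 4), (D, 0), (G, 3), (E, 5), (B, 2).
M1 accepts in {A, G} and M2 accepts in {3, 6}. In every reachable pair the two components are either both accepting — (A, 6), (G, 3) — or both non-accepting, so no string is accepted by exactly one of the machines: L(M1) \ L(M2) and L(M2) \ L(M1) are both empty.
Hence every string is accepted by M1 iff it is accepted by M2, and the two languages coincide.

Yes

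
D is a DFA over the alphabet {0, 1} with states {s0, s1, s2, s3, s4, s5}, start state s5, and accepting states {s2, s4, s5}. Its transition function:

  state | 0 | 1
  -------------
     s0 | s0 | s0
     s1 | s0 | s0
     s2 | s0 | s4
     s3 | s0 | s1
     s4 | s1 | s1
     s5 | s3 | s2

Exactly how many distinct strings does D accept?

The useful subgraph on states {s2, s4, s5} is acyclic, so L(D) is finite; the longest accepting path visits 3 useful states, giving maximum string length 2.
Counting accepting paths from s5 by length: 1 of length 0, 1 of length 1, 1 of length 2. Total 3.

3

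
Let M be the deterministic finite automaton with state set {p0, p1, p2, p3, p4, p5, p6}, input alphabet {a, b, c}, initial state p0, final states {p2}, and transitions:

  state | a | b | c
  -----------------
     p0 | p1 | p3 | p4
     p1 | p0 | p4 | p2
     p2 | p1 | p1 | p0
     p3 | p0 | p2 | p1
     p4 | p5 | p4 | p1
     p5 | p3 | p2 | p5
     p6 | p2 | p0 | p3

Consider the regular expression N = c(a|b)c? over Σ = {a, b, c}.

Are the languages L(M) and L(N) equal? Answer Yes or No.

No

The string ac is accepted by M but rejected by N.
So L(M) ≠ L(N).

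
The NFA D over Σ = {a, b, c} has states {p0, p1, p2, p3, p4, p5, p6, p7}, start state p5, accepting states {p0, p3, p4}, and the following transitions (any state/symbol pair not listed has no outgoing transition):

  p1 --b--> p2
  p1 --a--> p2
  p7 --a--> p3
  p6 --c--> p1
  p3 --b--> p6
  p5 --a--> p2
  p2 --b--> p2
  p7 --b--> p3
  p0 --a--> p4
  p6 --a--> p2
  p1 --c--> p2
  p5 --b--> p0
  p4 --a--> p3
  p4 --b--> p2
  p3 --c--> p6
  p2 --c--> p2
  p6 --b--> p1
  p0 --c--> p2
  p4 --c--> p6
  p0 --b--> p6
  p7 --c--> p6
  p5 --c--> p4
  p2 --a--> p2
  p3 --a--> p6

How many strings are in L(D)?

The useful subgraph on states {p0, p3, p4, p5} is acyclic, so L(D) is finite; the longest accepting path visits 4 useful states, giving maximum string length 3.
Counting accepting paths from p5 by length: 2 of length 1, 2 of length 2, 1 of length 3. Total 5.

5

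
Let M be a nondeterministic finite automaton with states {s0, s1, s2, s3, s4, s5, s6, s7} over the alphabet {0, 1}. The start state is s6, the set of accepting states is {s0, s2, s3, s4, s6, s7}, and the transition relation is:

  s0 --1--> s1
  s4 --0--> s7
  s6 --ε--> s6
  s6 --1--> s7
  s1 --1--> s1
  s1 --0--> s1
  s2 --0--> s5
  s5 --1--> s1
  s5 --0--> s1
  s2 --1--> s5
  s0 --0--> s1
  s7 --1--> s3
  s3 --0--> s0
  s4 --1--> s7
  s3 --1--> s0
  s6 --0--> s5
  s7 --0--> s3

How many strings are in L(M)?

8

The useful subgraph on states {s0, s3, s6, s7} is acyclic, so L(M) is finite; the longest accepting path visits 4 useful states, giving maximum string length 3.
Counting accepting paths from s6 by length: 1 of length 0, 1 of length 1, 2 of length 2, 4 of length 3. Total 8.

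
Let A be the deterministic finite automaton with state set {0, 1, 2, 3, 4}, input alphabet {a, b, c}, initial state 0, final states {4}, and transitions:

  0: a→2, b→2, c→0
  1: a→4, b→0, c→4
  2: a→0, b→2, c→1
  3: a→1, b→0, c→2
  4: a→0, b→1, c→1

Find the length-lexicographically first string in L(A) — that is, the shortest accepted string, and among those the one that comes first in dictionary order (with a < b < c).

A breadth-first search from 0 reaches an accepting state first via the path 0 → 2 → 1 → 4 on input aca.
No string of length < 3 is accepted (BFS exhausts all shorter strings without reaching an accepting state), and aca is the lexicographically least accepting string of length 3.

aca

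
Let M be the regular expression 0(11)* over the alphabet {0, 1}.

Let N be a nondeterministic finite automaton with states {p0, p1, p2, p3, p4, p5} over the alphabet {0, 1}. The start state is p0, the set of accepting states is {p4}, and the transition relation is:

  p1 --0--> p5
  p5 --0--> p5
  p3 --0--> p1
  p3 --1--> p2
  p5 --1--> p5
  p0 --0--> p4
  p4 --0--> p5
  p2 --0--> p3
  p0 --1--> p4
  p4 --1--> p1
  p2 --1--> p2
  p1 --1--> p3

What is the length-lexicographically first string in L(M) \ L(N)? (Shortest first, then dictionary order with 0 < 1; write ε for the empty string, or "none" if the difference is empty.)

The string 011 is accepted by M but not by N.
No shorter string lies in the difference, and 011 is the lexicographically first length-3 string in L(M) \ L(N).

011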